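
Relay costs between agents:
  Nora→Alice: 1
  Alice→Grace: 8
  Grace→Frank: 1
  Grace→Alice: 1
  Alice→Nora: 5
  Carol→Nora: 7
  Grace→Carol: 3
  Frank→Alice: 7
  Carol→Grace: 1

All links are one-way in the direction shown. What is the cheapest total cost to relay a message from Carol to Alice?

2

Routes from Carol to Alice:
Carol-Grace-Alice: 1 + 1 = 2
Carol-Grace-Frank-Alice: 1 + 1 + 7 = 9
Carol-Nora-Alice: 7 + 1 = 8
Shortest: 2.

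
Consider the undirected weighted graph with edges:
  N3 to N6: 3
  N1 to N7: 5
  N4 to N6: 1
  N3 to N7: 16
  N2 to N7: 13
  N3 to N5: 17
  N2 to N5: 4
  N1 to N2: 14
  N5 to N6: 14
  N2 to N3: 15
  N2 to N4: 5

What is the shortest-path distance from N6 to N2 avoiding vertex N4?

18

Comparing a few candidate routes:
N6 - N5 - N2: 14 + 4 = 18
N6 - N3 - N5 - N2: 3 + 17 + 4 = 24
N6 - N3 - N2: 3 + 15 = 18
The minimum is 18.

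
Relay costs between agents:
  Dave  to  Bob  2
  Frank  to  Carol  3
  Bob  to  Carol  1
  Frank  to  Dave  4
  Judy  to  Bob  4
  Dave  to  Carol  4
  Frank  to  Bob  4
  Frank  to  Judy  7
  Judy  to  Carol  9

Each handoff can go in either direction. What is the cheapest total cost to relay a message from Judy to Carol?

5

Checking several routes:
Judy-Carol: 9
Judy-Bob-Carol: 4 + 1 = 5
Judy-Frank-Bob-Carol: 7 + 4 + 1 = 12
Judy-Bob-Dave-Carol: 4 + 2 + 4 = 10
Judy-Bob-Frank-Carol: 4 + 4 + 3 = 11
Judy-Frank-Carol: 7 + 3 = 10
Best route has total 5.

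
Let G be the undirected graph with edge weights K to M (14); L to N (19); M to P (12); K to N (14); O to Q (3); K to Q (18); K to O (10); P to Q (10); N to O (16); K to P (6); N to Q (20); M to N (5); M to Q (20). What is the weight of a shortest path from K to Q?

A few of the K→Q routes:
K - O - Q: 10 + 3 = 13
K - N - O - Q: 14 + 16 + 3 = 33
K - P - Q: 6 + 10 = 16
K - M - Q: 14 + 20 = 34
K - Q: 18
K - N - Q: 14 + 20 = 34
Shortest: 13.

13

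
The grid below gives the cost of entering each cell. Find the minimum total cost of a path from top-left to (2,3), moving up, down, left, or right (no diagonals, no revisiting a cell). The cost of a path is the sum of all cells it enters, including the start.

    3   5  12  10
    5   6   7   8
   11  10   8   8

Take r0c0 r0c1 r1c1 r1c2 r1c3 r2c3 for a total of 3 + 5 + 6 + 7 + 8 + 8 = 37.

37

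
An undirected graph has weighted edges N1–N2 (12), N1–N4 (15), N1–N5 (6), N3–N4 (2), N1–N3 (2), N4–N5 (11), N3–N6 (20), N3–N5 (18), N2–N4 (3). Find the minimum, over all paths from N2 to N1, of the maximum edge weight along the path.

3

A few of the N2→N1 routes:
N2 -> N4 -> N5 -> N1: max(3, 11, 6) = 11
N2 -> N4 -> N3 -> N1: max(3, 2, 2) = 3
N2 -> N1: max(12) = 12
Smallest bottleneck: 3.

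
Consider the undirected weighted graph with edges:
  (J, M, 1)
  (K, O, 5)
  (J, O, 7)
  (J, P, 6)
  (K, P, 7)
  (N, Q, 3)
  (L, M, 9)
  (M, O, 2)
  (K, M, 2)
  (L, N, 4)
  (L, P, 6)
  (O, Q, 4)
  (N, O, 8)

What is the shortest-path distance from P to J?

6

Checking several routes:
P-K-M-O-J: 7 + 2 + 2 + 7 = 18
P-L-M-J: 6 + 9 + 1 = 16
P-J: 6
P-K-O-M-J: 7 + 5 + 2 + 1 = 15
P-K-M-J: 7 + 2 + 1 = 10
The minimum is 6.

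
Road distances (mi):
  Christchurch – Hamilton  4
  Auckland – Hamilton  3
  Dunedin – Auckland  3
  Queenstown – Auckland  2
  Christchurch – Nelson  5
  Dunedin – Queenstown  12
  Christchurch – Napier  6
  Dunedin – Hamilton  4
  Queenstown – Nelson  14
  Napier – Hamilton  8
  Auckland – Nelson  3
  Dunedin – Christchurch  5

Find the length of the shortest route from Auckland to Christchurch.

7

Some routes from Auckland to Christchurch:
Auckland → Nelson → Christchurch: 3 + 5 = 8
Auckland → Hamilton → Napier → Christchurch: 3 + 8 + 6 = 17
Auckland → Dunedin → Christchurch: 3 + 5 = 8
Auckland → Hamilton → Dunedin → Christchurch: 3 + 4 + 5 = 12
Auckland → Dunedin → Hamilton → Christchurch: 3 + 4 + 4 = 11
Auckland → Hamilton → Christchurch: 3 + 4 = 7
Best route has total 7 mi.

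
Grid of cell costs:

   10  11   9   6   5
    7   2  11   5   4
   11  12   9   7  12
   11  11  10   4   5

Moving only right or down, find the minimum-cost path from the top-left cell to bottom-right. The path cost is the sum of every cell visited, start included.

51

Take r0c0 -> r1c0 -> r1c1 -> r1c2 -> r1c3 -> r2c3 -> r3c3 -> r3c4 for a total of 10 + 7 + 2 + 11 + 5 + 7 + 4 + 5 = 51.
(Top row then right column would cost 62.)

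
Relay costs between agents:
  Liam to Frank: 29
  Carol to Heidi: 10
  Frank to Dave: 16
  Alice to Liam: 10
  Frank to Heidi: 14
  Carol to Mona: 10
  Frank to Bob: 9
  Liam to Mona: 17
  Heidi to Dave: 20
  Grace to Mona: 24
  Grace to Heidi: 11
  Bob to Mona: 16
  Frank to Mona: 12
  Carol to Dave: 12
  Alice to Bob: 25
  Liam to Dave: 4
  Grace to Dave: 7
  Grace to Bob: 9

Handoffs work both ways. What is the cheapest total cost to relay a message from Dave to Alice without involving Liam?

A few of the Dave→Alice routes:
Dave -> Frank -> Bob -> Alice: 16 + 9 + 25 = 50
Dave -> Heidi -> Grace -> Bob -> Alice: 20 + 11 + 9 + 25 = 65
Dave -> Grace -> Bob -> Alice: 7 + 9 + 25 = 41
Dave -> Carol -> Mona -> Bob -> Alice: 12 + 10 + 16 + 25 = 63
The minimum is 41.

41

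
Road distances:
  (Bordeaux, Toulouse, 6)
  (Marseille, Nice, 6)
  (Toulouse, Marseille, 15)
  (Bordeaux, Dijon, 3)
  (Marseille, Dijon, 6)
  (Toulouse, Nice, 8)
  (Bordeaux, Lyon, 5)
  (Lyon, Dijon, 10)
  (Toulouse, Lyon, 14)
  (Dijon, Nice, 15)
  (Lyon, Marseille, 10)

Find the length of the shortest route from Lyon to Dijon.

A few of the Lyon→Dijon routes:
Lyon-Marseille-Dijon: 10 + 6 = 16
Lyon-Bordeaux-Dijon: 5 + 3 = 8
Lyon-Toulouse-Bordeaux-Dijon: 14 + 6 + 3 = 23
Lyon-Dijon: 10
The minimum is 8.

8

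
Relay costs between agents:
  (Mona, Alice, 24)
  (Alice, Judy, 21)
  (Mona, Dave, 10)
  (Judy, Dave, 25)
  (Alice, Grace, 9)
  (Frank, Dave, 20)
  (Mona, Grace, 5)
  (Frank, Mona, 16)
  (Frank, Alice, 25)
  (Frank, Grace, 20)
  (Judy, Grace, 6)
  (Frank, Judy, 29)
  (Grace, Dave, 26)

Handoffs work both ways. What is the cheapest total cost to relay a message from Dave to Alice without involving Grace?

Checking several routes:
Dave→Judy→Alice: 25 + 21 = 46
Dave→Mona→Alice: 10 + 24 = 34
Dave→Frank→Alice: 20 + 25 = 45
Best route has total 34.

34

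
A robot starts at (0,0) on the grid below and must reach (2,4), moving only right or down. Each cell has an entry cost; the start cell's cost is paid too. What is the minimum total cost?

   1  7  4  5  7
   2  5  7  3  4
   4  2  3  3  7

One optimal route is (0,0) -> (1,0) -> (2,0) -> (2,1) -> (2,2) -> (2,3) -> (2,4).
Its cost is 1 + 2 + 4 + 2 + 3 + 3 + 7 = 22.
For comparison, the top-then-right route costs 35.

22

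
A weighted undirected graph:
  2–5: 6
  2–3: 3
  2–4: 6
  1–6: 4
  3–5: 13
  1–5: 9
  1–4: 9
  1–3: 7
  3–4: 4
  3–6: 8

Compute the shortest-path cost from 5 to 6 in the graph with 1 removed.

17

Routes from 5 to 6 avoiding 1:
5 -> 2 -> 4 -> 3 -> 6: 6 + 6 + 4 + 8 = 24
5 -> 3 -> 6: 13 + 8 = 21
5 -> 2 -> 3 -> 6: 6 + 3 + 8 = 17
Best route has total 17.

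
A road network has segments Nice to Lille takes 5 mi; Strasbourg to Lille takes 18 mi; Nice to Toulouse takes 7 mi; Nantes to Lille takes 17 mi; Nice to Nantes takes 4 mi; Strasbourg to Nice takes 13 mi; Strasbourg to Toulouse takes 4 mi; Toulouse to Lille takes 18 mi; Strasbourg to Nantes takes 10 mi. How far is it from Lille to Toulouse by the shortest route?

12

A few of the Lille→Toulouse routes:
Lille→Toulouse: 18
Lille→Nice→Nantes→Strasbourg→Toulouse: 5 + 4 + 10 + 4 = 23
Lille→Nice→Strasbourg→Toulouse: 5 + 13 + 4 = 22
Lille→Nice→Toulouse: 5 + 7 = 12
Lille→Strasbourg→Toulouse: 18 + 4 = 22
Shortest: 12 mi.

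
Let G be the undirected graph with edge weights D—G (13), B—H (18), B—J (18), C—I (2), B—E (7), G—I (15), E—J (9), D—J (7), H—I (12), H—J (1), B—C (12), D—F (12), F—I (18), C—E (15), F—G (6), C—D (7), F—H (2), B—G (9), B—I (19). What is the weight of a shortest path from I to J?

A few of the I→J routes:
I -> G -> F -> H -> J: 15 + 6 + 2 + 1 = 24
I -> F -> H -> J: 18 + 2 + 1 = 21
I -> C -> D -> F -> H -> J: 2 + 7 + 12 + 2 + 1 = 24
I -> H -> J: 12 + 1 = 13
I -> C -> D -> J: 2 + 7 + 7 = 16
Shortest: 13.

13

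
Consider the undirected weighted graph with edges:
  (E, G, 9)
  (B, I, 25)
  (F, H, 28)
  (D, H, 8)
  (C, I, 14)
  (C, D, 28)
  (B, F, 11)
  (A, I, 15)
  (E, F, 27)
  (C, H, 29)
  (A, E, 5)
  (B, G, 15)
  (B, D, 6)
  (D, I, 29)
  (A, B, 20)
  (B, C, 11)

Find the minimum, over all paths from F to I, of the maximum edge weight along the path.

14

Comparing a few candidate routes:
F → B → C → I: max(11, 11, 14) = 14
F → B → G → E → A → I: max(11, 15, 9, 5, 15) = 15
F → B → A → I: max(11, 20, 15) = 20
Best route has worst link 14.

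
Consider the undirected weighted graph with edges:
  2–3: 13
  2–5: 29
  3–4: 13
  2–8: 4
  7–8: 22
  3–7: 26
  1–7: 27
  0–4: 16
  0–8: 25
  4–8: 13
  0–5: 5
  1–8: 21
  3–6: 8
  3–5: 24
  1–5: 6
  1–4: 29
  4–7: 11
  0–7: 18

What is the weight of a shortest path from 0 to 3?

Checking several routes:
0 -> 8 -> 2 -> 3: 25 + 4 + 13 = 42
0 -> 7 -> 3: 18 + 26 = 44
0 -> 5 -> 3: 5 + 24 = 29
0 -> 7 -> 4 -> 3: 18 + 11 + 13 = 42
0 -> 4 -> 3: 16 + 13 = 29
0 -> 4 -> 8 -> 2 -> 3: 16 + 13 + 4 + 13 = 46
Best route has total 29.

29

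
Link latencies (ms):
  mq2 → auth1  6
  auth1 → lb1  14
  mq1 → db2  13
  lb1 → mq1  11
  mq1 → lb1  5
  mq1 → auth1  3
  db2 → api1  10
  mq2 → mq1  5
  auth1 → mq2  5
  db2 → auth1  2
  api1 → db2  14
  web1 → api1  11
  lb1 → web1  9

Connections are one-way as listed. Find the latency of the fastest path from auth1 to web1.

23

Candidate routes:
auth1 - lb1 - web1: 14 + 9 = 23
auth1 - mq2 - mq1 - lb1 - web1: 5 + 5 + 5 + 9 = 24
The minimum is 23 ms.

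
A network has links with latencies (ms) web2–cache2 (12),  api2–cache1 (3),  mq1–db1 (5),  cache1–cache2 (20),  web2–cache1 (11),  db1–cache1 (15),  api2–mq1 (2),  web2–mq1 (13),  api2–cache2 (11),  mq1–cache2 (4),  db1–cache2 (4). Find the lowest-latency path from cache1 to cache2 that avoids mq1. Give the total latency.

A few of the cache1→cache2 routes:
cache1 → cache2: 20
cache1 → db1 → cache2: 15 + 4 = 19
cache1 → api2 → cache2: 3 + 11 = 14
The minimum is 14 ms.

14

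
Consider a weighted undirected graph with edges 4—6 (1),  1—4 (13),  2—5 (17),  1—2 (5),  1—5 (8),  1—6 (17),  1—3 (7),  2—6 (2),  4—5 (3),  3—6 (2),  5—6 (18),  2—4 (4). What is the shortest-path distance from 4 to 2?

3

Checking several routes:
4-6-3-1-2: 1 + 2 + 7 + 5 = 15
4-5-1-2: 3 + 8 + 5 = 16
4-2: 4
4-6-2: 1 + 2 = 3
4-1-2: 13 + 5 = 18
4-5-2: 3 + 17 = 20
The minimum is 3.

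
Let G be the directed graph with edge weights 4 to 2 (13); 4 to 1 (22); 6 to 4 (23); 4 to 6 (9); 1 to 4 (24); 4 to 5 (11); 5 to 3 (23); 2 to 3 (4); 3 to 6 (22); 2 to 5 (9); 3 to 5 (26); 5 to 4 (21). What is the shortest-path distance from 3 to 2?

Paths from 3 to 2:
3→6→4→2: 22 + 23 + 13 = 58
3→5→4→2: 26 + 21 + 13 = 60
Best route has total 58.

58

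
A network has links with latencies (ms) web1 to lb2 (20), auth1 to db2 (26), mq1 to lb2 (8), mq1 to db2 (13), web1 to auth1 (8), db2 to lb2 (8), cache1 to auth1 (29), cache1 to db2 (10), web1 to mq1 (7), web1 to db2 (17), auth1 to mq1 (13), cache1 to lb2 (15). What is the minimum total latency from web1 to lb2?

15

A few of the web1→lb2 routes:
web1 - mq1 - db2 - lb2: 7 + 13 + 8 = 28
web1 - lb2: 20
web1 - mq1 - lb2: 7 + 8 = 15
web1 - db2 - lb2: 17 + 8 = 25
Shortest: 15 ms.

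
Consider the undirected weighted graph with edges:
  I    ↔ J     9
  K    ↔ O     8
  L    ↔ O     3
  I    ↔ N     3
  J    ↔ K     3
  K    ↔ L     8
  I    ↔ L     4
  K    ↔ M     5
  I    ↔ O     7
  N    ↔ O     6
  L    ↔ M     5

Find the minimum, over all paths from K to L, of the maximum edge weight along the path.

5

Comparing a few candidate routes:
K -> L: max(8) = 8
K -> O -> I -> L: max(8, 7, 4) = 8
K -> M -> L: max(5, 5) = 5
Smallest bottleneck: 5.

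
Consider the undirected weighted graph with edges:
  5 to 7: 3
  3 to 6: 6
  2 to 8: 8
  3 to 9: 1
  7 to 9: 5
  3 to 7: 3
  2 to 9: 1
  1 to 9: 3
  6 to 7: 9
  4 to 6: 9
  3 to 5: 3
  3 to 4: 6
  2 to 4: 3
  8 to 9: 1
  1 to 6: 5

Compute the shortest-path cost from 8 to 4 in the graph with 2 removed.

8

Some routes from 8 to 4 avoiding 2:
8 → 9 → 7 → 3 → 4: 1 + 5 + 3 + 6 = 15
8 → 9 → 3 → 6 → 4: 1 + 1 + 6 + 9 = 17
8 → 9 → 3 → 4: 1 + 1 + 6 = 8
The minimum is 8.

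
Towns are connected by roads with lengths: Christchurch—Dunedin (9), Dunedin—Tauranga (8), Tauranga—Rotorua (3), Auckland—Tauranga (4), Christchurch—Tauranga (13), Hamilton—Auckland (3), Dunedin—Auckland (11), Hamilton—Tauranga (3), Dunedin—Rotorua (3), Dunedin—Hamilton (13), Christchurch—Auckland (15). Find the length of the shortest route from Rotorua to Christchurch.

A few of the Rotorua→Christchurch routes:
Rotorua-Tauranga-Dunedin-Christchurch: 3 + 8 + 9 = 20
Rotorua-Tauranga-Christchurch: 3 + 13 = 16
Rotorua-Tauranga-Auckland-Christchurch: 3 + 4 + 15 = 22
Rotorua-Dunedin-Christchurch: 3 + 9 = 12
Shortest: 12.

12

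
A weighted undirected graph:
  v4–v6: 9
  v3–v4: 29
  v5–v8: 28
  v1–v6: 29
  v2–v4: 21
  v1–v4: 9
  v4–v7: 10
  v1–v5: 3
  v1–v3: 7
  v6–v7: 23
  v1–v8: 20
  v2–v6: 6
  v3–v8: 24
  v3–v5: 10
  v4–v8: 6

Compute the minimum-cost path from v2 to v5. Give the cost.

A few of the v2→v5 routes:
v2→v6→v1→v5: 6 + 29 + 3 = 38
v2→v6→v4→v1→v5: 6 + 9 + 9 + 3 = 27
v2→v4→v1→v5: 21 + 9 + 3 = 33
The minimum is 27.

27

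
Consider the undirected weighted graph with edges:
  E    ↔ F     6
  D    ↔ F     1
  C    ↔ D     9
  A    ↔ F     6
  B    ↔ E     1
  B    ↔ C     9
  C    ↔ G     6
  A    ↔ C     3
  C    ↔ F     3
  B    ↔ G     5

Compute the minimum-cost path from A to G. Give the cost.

9

Checking several routes:
A→C→B→G: 3 + 9 + 5 = 17
A→F→C→G: 6 + 3 + 6 = 15
A→C→G: 3 + 6 = 9
Shortest: 9.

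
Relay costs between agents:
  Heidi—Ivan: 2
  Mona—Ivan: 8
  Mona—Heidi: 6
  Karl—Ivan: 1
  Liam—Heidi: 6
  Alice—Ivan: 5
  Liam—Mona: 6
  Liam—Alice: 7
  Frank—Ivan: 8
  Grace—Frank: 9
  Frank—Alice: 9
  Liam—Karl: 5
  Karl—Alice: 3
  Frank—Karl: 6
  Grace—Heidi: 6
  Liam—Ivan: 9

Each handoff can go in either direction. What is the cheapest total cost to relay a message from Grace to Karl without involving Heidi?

A few of the Grace→Karl routes:
Grace→Frank→Karl: 9 + 6 = 15
Grace→Frank→Ivan→Karl: 9 + 8 + 1 = 18
Grace→Frank→Alice→Karl: 9 + 9 + 3 = 21
Best route has total 15.

15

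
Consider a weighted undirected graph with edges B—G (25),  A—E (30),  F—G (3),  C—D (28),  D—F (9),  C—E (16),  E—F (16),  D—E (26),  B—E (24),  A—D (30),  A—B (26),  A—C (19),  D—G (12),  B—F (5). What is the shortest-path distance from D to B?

14

Checking several routes:
D → G → B: 12 + 25 = 37
D → F → B: 9 + 5 = 14
D → F → G → B: 9 + 3 + 25 = 37
D → G → F → B: 12 + 3 + 5 = 20
Best route has total 14.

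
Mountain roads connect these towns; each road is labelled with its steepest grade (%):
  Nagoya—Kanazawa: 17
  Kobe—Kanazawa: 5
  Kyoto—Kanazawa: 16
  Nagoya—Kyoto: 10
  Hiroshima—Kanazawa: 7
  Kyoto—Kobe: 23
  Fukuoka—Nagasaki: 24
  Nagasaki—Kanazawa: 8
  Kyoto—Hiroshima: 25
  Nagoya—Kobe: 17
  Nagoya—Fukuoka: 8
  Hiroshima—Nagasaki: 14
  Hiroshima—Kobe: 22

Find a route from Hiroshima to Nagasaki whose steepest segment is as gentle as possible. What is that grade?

8

A few of the Hiroshima→Nagasaki routes:
Hiroshima→Nagasaki: max(14) = 14
Hiroshima→Kanazawa→Nagasaki: max(7, 8) = 8
Hiroshima→Kobe→Kanazawa→Nagasaki: max(22, 5, 8) = 22
Smallest bottleneck: 8%.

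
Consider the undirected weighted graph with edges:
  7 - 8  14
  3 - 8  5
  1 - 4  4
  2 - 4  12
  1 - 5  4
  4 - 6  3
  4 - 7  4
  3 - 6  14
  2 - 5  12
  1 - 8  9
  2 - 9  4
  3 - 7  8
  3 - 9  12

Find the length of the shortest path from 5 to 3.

18

Checking several routes:
5 - 1 - 8 - 3: 4 + 9 + 5 = 18
5 - 2 - 9 - 3: 12 + 4 + 12 = 28
5 - 1 - 4 - 6 - 3: 4 + 4 + 3 + 14 = 25
5 - 1 - 8 - 7 - 3: 4 + 9 + 14 + 8 = 35
5 - 1 - 4 - 7 - 8 - 3: 4 + 4 + 4 + 14 + 5 = 31
5 - 1 - 4 - 7 - 3: 4 + 4 + 4 + 8 = 20
Best route has total 18.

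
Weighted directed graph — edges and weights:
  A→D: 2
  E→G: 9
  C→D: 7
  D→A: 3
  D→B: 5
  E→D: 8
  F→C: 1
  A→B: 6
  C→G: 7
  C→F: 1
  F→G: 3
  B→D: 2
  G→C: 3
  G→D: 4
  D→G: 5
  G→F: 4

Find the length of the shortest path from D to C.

Routes from D to C:
D -> G -> F -> C: 5 + 4 + 1 = 10
D -> G -> C: 5 + 3 = 8
Best route has total 8.

8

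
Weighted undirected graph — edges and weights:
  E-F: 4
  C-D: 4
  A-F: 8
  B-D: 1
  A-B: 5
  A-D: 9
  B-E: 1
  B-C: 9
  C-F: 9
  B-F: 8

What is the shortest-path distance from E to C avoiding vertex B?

13

Candidate routes:
E → F → A → D → C: 4 + 8 + 9 + 4 = 25
E → F → C: 4 + 9 = 13
Shortest: 13.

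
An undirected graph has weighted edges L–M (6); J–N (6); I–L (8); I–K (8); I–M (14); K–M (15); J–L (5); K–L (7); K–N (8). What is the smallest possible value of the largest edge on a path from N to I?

Checking several routes:
N → J → L → I: max(6, 5, 8) = 8
N → J → L → K → I: max(6, 5, 7, 8) = 8
N → K → L → I: max(8, 7, 8) = 8
N → K → I: max(8, 8) = 8
N → J → L → M → I: max(6, 5, 6, 14) = 14
Best route has worst link 8.

8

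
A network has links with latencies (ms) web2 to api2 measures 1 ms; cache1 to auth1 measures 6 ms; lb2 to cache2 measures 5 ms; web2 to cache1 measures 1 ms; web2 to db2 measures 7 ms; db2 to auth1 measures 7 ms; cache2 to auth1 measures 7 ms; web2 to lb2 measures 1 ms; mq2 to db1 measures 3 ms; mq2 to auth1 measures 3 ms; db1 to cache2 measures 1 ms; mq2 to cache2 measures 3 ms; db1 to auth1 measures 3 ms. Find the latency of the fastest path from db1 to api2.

Some routes from db1 to api2:
db1 → cache2 → lb2 → web2 → api2: 1 + 5 + 1 + 1 = 8
db1 → mq2 → cache2 → lb2 → web2 → api2: 3 + 3 + 5 + 1 + 1 = 13
db1 → auth1 → cache1 → web2 → api2: 3 + 6 + 1 + 1 = 11
Shortest: 8 ms.

8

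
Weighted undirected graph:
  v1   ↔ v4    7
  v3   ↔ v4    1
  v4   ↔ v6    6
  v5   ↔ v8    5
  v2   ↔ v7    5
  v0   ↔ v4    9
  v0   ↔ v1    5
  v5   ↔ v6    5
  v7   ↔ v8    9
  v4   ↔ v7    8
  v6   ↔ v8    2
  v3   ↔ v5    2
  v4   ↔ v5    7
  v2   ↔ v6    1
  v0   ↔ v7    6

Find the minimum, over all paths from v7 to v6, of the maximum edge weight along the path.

Checking several routes:
v7 -> v0 -> v1 -> v4 -> v3 -> v5 -> v6: max(6, 5, 7, 1, 2, 5) = 7
v7 -> v2 -> v6: max(5, 1) = 5
v7 -> v0 -> v1 -> v4 -> v3 -> v5 -> v8 -> v6: max(6, 5, 7, 1, 2, 5, 2) = 7
v7 -> v0 -> v1 -> v4 -> v6: max(6, 5, 7, 6) = 7
v7 -> v0 -> v1 -> v4 -> v5 -> v6: max(6, 5, 7, 7, 5) = 7
v7 -> v0 -> v1 -> v4 -> v5 -> v8 -> v6: max(6, 5, 7, 7, 5, 2) = 7
The minimum achievable maximum is 5.

5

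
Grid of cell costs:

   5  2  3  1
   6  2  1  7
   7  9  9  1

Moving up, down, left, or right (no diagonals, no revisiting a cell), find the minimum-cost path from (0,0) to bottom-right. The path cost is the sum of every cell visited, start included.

18

Path r0c0→r0c1→r1c1→r1c2→r1c3→r2c3: 5 + 2 + 2 + 1 + 7 + 1 = 18.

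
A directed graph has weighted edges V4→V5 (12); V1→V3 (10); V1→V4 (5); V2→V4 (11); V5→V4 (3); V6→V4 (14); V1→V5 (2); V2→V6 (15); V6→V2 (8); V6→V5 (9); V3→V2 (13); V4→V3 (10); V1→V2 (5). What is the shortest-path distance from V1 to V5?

Some routes from V1 to V5:
V1→V5: 2
V1→V4→V5: 5 + 12 = 17
V1→V2→V4→V5: 5 + 11 + 12 = 28
Best route has total 2.

2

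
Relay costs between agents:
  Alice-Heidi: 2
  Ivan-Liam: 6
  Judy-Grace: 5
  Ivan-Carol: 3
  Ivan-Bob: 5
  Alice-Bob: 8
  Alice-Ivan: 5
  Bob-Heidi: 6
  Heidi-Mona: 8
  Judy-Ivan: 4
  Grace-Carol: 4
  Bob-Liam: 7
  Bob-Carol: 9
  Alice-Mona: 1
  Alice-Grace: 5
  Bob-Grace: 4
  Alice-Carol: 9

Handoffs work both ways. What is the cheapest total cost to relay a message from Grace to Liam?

Checking several routes:
Grace → Judy → Ivan → Liam: 5 + 4 + 6 = 15
Grace → Carol → Ivan → Bob → Liam: 4 + 3 + 5 + 7 = 19
Grace → Bob → Liam: 4 + 7 = 11
Grace → Carol → Ivan → Liam: 4 + 3 + 6 = 13
Grace → Alice → Ivan → Liam: 5 + 5 + 6 = 16
Grace → Bob → Ivan → Liam: 4 + 5 + 6 = 15
Best route has total 11.

11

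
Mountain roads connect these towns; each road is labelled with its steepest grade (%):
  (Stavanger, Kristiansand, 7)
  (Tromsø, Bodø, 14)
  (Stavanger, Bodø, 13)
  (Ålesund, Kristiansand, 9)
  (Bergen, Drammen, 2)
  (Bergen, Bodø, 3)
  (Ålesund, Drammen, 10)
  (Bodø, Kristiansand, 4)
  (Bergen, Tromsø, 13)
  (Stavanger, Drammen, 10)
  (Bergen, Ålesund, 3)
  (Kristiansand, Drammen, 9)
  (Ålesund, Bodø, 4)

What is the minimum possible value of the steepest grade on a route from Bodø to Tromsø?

Some routes from Bodø to Tromsø:
Bodø - Ålesund - Bergen - Tromsø: max(4, 3, 13) = 13
Bodø - Ålesund - Drammen - Bergen - Tromsø: max(4, 10, 2, 13) = 13
Bodø - Ålesund - Kristiansand - Drammen - Bergen - Tromsø: max(4, 9, 9, 2, 13) = 13
The minimum achievable maximum is 13%.

13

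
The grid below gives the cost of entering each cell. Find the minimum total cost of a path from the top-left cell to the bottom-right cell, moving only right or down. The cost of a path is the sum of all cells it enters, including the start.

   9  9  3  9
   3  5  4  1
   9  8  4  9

31

Take r0c0 → r1c0 → r1c1 → r1c2 → r1c3 → r2c3 for a total of 9 + 3 + 5 + 4 + 1 + 9 = 31.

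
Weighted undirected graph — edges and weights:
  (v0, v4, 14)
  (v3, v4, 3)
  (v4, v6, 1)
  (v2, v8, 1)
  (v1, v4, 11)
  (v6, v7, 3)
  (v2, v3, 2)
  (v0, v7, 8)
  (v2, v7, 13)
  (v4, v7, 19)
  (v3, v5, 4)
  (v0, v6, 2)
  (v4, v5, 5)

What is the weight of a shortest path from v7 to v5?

9

Some routes from v7 to v5:
v7→v6→v4→v5: 3 + 1 + 5 = 9
v7→v6→v4→v3→v5: 3 + 1 + 3 + 4 = 11
v7→v0→v6→v4→v5: 8 + 2 + 1 + 5 = 16
The minimum is 9.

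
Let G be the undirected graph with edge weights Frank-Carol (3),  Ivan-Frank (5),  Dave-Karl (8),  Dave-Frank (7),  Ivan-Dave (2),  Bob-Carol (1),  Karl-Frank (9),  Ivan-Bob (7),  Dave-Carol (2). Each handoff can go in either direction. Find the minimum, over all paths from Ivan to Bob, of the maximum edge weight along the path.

A few of the Ivan→Bob routes:
Ivan -> Bob: max(7) = 7
Ivan -> Dave -> Frank -> Carol -> Bob: max(2, 7, 3, 1) = 7
Ivan -> Dave -> Carol -> Bob: max(2, 2, 1) = 2
Ivan -> Frank -> Carol -> Bob: max(5, 3, 1) = 5
Ivan -> Frank -> Dave -> Carol -> Bob: max(5, 7, 2, 1) = 7
The minimum achievable maximum is 2.

2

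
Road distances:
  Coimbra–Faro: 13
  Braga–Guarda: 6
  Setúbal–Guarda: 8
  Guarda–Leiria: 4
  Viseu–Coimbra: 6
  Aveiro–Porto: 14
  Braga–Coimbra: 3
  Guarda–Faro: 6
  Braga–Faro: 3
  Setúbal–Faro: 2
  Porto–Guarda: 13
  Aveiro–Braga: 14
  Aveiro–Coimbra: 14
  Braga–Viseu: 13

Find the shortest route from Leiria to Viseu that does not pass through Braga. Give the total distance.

29

Candidate routes:
Leiria - Guarda - Setúbal - Faro - Coimbra - Viseu: 4 + 8 + 2 + 13 + 6 = 33
Leiria - Guarda - Porto - Aveiro - Coimbra - Viseu: 4 + 13 + 14 + 14 + 6 = 51
Leiria - Guarda - Faro - Coimbra - Viseu: 4 + 6 + 13 + 6 = 29
Best route has total 29.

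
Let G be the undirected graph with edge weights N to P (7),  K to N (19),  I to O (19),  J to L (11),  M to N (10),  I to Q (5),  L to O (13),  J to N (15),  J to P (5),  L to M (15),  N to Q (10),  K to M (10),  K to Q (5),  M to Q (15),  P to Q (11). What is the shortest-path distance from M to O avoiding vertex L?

Some routes from M to O avoiding L:
M → N → P → Q → I → O: 10 + 7 + 11 + 5 + 19 = 52
M → N → Q → I → O: 10 + 10 + 5 + 19 = 44
M → N → K → Q → I → O: 10 + 19 + 5 + 5 + 19 = 58
M → Q → I → O: 15 + 5 + 19 = 39
M → K → Q → I → O: 10 + 5 + 5 + 19 = 39
Shortest: 39.

39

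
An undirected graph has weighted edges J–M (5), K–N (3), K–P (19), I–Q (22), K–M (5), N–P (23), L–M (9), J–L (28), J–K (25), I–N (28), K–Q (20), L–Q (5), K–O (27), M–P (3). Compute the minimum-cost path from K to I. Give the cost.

Checking several routes:
K-P-M-L-Q-I: 19 + 3 + 9 + 5 + 22 = 58
K-M-L-Q-I: 5 + 9 + 5 + 22 = 41
K-Q-I: 20 + 22 = 42
K-N-I: 3 + 28 = 31
Best route has total 31.

31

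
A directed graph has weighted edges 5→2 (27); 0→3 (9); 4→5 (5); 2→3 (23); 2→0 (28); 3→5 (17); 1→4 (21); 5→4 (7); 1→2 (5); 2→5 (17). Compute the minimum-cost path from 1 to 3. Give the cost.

Paths from 1 to 3:
1 → 2 → 3: 5 + 23 = 28
1 → 4 → 5 → 2 → 3: 21 + 5 + 27 + 23 = 76
1 → 2 → 0 → 3: 5 + 28 + 9 = 42
1 → 4 → 5 → 2 → 0 → 3: 21 + 5 + 27 + 28 + 9 = 90
Shortest: 28.

28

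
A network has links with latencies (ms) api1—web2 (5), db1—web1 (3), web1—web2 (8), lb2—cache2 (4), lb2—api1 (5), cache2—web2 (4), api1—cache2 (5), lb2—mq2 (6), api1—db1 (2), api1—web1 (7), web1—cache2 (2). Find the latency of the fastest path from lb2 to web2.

Checking several routes:
lb2 - cache2 - web2: 4 + 4 = 8
lb2 - api1 - web2: 5 + 5 = 10
lb2 - cache2 - web1 - web2: 4 + 2 + 8 = 14
lb2 - cache2 - api1 - web2: 4 + 5 + 5 = 14
Best route has total 8 ms.

8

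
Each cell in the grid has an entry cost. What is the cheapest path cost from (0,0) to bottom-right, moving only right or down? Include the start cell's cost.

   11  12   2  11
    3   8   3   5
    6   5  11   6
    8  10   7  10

One optimal route is (0,0) -> (1,0) -> (1,1) -> (1,2) -> (1,3) -> (2,3) -> (3,3).
Its cost is 11 + 3 + 8 + 3 + 5 + 6 + 10 = 46.

46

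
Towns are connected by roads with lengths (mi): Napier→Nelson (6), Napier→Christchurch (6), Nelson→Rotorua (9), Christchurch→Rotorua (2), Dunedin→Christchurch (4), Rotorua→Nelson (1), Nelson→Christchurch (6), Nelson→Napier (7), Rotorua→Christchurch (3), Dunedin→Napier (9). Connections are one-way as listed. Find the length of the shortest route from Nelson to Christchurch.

Paths from Nelson to Christchurch:
Nelson -> Rotorua -> Christchurch: 9 + 3 = 12
Nelson -> Christchurch: 6
Nelson -> Napier -> Christchurch: 7 + 6 = 13
The minimum is 6 mi.

6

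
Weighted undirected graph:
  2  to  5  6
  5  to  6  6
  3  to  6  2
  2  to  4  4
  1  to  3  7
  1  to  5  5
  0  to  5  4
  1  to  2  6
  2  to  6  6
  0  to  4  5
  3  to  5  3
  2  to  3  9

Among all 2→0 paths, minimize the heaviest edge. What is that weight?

Comparing a few candidate routes:
2 → 6 → 3 → 1 → 5 → 0: max(6, 2, 7, 5, 4) = 7
2 → 5 → 0: max(6, 4) = 6
2 → 1 → 5 → 0: max(6, 5, 4) = 6
2 → 6 → 3 → 5 → 0: max(6, 2, 3, 4) = 6
2 → 4 → 0: max(4, 5) = 5
2 → 6 → 5 → 0: max(6, 6, 4) = 6
The minimum achievable maximum is 5.

5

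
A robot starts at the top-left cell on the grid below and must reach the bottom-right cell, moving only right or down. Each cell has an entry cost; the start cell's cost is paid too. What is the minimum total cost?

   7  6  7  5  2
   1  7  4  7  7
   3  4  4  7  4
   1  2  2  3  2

21

Cheapest: (0,0)→(1,0)→(2,0)→(3,0)→(3,1)→(3,2)→(3,3)→(3,4)
  7 + 1 + 3 + 1 + 2 + 2 + 3 + 2 = 21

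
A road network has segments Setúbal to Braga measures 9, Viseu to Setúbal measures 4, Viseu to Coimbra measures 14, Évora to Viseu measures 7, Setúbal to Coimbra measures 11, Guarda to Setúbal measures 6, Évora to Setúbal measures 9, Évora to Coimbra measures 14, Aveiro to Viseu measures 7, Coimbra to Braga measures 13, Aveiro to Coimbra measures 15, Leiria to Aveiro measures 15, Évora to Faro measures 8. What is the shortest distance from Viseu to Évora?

7

Some routes from Viseu to Évora:
Viseu → Évora: 7
Viseu → Setúbal → Évora: 4 + 9 = 13
Viseu → Setúbal → Coimbra → Évora: 4 + 11 + 14 = 29
Viseu → Aveiro → Coimbra → Évora: 7 + 15 + 14 = 36
Viseu → Coimbra → Setúbal → Évora: 14 + 11 + 9 = 34
Viseu → Coimbra → Évora: 14 + 14 = 28
Best route has total 7.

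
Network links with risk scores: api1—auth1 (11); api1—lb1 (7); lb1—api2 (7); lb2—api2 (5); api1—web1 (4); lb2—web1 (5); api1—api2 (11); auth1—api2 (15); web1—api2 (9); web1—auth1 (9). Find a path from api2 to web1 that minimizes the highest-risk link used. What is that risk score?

Some routes from api2 to web1:
api2→web1: max(9) = 9
api2→api1→auth1→web1: max(11, 11, 9) = 11
api2→lb1→api1→auth1→web1: max(7, 7, 11, 9) = 11
api2→lb1→api1→web1: max(7, 7, 4) = 7
api2→lb2→web1: max(5, 5) = 5
Smallest bottleneck: 5.

5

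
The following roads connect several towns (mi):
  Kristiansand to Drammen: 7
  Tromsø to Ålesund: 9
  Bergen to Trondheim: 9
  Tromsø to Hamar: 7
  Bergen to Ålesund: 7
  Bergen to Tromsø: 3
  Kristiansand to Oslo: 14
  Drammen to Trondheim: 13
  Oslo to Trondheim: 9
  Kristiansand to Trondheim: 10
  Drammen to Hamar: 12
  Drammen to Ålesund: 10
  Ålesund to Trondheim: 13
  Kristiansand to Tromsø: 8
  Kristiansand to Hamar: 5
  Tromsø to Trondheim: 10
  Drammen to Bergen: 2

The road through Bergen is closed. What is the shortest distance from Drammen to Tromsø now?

Comparing a few candidate routes:
Drammen-Kristiansand-Hamar-Tromsø: 7 + 5 + 7 = 19
Drammen-Ålesund-Tromsø: 10 + 9 = 19
Drammen-Hamar-Tromsø: 12 + 7 = 19
Drammen-Kristiansand-Tromsø: 7 + 8 = 15
Shortest: 15 mi.

15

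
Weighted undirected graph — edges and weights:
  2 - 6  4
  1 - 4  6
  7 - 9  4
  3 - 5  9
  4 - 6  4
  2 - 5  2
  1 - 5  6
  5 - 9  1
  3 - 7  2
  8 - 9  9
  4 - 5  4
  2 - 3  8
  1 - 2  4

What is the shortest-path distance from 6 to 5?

Comparing a few candidate routes:
6 - 2 - 5: 4 + 2 = 6
6 - 2 - 1 - 5: 4 + 4 + 6 = 14
6 - 4 - 5: 4 + 4 = 8
Best route has total 6.

6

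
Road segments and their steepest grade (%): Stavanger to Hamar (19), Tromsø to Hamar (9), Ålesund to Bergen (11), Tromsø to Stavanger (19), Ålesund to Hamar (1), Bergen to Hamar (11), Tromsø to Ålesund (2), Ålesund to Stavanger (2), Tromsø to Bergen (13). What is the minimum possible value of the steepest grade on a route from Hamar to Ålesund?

1

Some routes from Hamar to Ålesund:
Hamar -> Ålesund: max(1) = 1
Hamar -> Stavanger -> Ålesund: max(19, 2) = 19
Hamar -> Bergen -> Ålesund: max(11, 11) = 11
Hamar -> Tromsø -> Ålesund: max(9, 2) = 9
Hamar -> Tromsø -> Bergen -> Ålesund: max(9, 13, 11) = 13
Hamar -> Bergen -> Tromsø -> Ålesund: max(11, 13, 2) = 13
Best route has worst link 1%.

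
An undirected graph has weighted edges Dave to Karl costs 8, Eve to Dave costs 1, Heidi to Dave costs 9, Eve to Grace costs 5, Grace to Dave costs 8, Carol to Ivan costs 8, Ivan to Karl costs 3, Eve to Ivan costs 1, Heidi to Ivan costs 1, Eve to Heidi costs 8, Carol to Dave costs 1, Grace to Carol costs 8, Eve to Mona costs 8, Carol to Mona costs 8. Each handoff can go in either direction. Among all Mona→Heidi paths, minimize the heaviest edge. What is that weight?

A few of the Mona→Heidi routes:
Mona → Carol → Dave → Karl → Ivan → Eve → Heidi: max(8, 1, 8, 3, 1, 8) = 8
Mona → Carol → Dave → Grace → Eve → Ivan → Heidi: max(8, 1, 8, 5, 1, 1) = 8
Mona → Carol → Dave → Karl → Ivan → Heidi: max(8, 1, 8, 3, 1) = 8
Mona → Carol → Dave → Eve → Heidi: max(8, 1, 1, 8) = 8
Mona → Carol → Dave → Grace → Eve → Heidi: max(8, 1, 8, 5, 8) = 8
Best route has worst link 8.

8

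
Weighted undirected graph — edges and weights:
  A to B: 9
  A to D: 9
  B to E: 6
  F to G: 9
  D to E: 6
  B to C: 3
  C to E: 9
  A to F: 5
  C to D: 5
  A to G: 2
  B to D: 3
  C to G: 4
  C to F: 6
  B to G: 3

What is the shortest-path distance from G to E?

Comparing a few candidate routes:
G→B→C→E: 3 + 3 + 9 = 15
G→B→D→E: 3 + 3 + 6 = 12
G→C→B→E: 4 + 3 + 6 = 13
G→B→E: 3 + 6 = 9
G→C→E: 4 + 9 = 13
The minimum is 9.

9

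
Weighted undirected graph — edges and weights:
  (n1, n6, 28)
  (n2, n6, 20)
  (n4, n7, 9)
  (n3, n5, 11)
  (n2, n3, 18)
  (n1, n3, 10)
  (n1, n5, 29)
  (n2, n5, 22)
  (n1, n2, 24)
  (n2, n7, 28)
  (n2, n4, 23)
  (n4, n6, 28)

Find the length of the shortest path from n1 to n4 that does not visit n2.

Candidate routes:
n1 -> n6 -> n4: 28 + 28 = 56
Shortest: 56.

56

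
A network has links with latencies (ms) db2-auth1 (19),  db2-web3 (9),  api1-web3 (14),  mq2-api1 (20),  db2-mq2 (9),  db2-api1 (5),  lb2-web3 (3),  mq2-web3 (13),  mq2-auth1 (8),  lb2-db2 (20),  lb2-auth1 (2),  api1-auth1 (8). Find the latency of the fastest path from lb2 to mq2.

10

A few of the lb2→mq2 routes:
lb2 - web3 - mq2: 3 + 13 = 16
lb2 - db2 - mq2: 20 + 9 = 29
lb2 - auth1 - mq2: 2 + 8 = 10
lb2 - web3 - db2 - mq2: 3 + 9 + 9 = 21
lb2 - auth1 - api1 - db2 - mq2: 2 + 8 + 5 + 9 = 24
Shortest: 10 ms.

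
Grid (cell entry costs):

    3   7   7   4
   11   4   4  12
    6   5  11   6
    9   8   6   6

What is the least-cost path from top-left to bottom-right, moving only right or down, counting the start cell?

39

One optimal route is r0c0 -> r0c1 -> r1c1 -> r2c1 -> r3c1 -> r3c2 -> r3c3.
Its cost is 3 + 7 + 4 + 5 + 8 + 6 + 6 = 39.
For comparison, the top-then-right route costs 45.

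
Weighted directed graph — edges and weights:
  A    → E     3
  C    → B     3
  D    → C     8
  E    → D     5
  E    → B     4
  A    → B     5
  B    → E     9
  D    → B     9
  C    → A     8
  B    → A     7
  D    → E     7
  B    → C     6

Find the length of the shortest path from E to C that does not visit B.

Routes from E to C avoiding B:
E -> D -> C: 5 + 8 = 13
The minimum is 13.

13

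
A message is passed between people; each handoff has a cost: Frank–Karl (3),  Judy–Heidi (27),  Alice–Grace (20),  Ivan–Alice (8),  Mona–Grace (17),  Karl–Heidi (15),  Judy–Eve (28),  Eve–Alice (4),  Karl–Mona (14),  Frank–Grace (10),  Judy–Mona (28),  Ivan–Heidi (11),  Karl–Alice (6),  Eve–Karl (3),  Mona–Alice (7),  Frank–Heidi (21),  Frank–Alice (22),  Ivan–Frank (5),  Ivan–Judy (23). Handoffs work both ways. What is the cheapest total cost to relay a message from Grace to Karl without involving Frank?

Checking several routes:
Grace → Mona → Alice → Karl: 17 + 7 + 6 = 30
Grace → Alice → Karl: 20 + 6 = 26
Grace → Alice → Eve → Karl: 20 + 4 + 3 = 27
The minimum is 26.

26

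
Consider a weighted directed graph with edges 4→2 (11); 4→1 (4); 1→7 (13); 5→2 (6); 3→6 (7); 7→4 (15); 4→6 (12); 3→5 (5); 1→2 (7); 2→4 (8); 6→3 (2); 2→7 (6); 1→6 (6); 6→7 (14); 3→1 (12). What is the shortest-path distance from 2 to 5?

25

Candidate routes:
2→7→4→1→6→3→5: 6 + 15 + 4 + 6 + 2 + 5 = 38
2→4→1→6→3→5: 8 + 4 + 6 + 2 + 5 = 25
2→7→4→6→3→5: 6 + 15 + 12 + 2 + 5 = 40
2→4→6→3→5: 8 + 12 + 2 + 5 = 27
Shortest: 25.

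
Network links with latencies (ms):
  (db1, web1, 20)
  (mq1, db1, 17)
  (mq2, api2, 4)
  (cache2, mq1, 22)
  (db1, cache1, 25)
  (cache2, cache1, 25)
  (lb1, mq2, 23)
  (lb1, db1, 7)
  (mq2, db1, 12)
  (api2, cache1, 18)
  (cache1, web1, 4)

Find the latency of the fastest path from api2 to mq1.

Comparing a few candidate routes:
api2 -> cache1 -> db1 -> mq1: 18 + 25 + 17 = 60
api2 -> cache1 -> web1 -> db1 -> mq1: 18 + 4 + 20 + 17 = 59
api2 -> mq2 -> db1 -> mq1: 4 + 12 + 17 = 33
api2 -> mq2 -> lb1 -> db1 -> mq1: 4 + 23 + 7 + 17 = 51
Best route has total 33 ms.

33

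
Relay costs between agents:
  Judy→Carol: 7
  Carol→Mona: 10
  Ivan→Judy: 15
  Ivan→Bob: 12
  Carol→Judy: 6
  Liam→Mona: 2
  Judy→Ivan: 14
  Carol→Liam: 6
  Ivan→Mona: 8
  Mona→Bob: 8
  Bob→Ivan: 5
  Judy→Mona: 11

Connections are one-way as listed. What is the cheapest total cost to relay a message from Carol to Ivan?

20

Some routes from Carol to Ivan:
Carol -> Liam -> Mona -> Bob -> Ivan: 6 + 2 + 8 + 5 = 21
Carol -> Mona -> Bob -> Ivan: 10 + 8 + 5 = 23
Carol -> Judy -> Ivan: 6 + 14 = 20
Shortest: 20.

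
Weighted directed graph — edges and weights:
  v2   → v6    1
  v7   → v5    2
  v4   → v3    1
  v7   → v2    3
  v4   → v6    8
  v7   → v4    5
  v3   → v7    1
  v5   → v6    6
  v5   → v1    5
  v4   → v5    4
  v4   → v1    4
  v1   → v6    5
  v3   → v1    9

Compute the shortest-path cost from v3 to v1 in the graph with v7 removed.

9

Routes from v3 to v1 avoiding v7:
v3 - v1: 9
The minimum is 9.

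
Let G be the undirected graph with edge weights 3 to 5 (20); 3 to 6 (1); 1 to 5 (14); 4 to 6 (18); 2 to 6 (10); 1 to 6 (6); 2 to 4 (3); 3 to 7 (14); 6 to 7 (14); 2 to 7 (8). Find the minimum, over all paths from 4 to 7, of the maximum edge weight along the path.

Comparing a few candidate routes:
4 - 2 - 6 - 7: max(3, 10, 14) = 14
4 - 6 - 3 - 7: max(18, 1, 14) = 18
4 - 2 - 7: max(3, 8) = 8
4 - 6 - 2 - 7: max(18, 10, 8) = 18
4 - 2 - 6 - 3 - 7: max(3, 10, 1, 14) = 14
4 - 6 - 7: max(18, 14) = 18
Best route has worst link 8.

8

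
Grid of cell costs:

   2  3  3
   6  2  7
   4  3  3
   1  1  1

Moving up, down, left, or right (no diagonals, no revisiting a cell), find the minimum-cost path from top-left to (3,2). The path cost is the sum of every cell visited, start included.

12

Take r0c0 → r0c1 → r1c1 → r2c1 → r3c1 → r3c2 for a total of 2 + 3 + 2 + 3 + 1 + 1 = 12.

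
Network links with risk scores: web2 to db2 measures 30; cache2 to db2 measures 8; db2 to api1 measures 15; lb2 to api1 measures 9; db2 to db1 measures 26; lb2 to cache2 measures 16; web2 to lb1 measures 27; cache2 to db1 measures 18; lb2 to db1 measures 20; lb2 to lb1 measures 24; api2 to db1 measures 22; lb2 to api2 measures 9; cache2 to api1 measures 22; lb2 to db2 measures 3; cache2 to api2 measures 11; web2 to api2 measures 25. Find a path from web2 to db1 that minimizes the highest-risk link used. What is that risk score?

A few of the web2→db1 routes:
web2 -> api2 -> lb2 -> api1 -> db2 -> cache2 -> db1: max(25, 9, 9, 15, 8, 18) = 25
web2 -> api2 -> lb2 -> api1 -> cache2 -> db1: max(25, 9, 9, 22, 18) = 25
web2 -> api2 -> db1: max(25, 22) = 25
web2 -> api2 -> lb2 -> db2 -> api1 -> cache2 -> db1: max(25, 9, 3, 15, 22, 18) = 25
web2 -> api2 -> lb2 -> db1: max(25, 9, 20) = 25
The minimum achievable maximum is 25.

25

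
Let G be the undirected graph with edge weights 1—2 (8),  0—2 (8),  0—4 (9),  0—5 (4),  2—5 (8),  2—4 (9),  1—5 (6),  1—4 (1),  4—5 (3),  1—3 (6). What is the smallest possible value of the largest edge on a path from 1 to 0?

Checking several routes:
1 → 4 → 5 → 0: max(1, 3, 4) = 4
1 → 4 → 5 → 2 → 0: max(1, 3, 8, 8) = 8
1 → 5 → 0: max(6, 4) = 6
1 → 5 → 2 → 0: max(6, 8, 8) = 8
The minimum achievable maximum is 4.

4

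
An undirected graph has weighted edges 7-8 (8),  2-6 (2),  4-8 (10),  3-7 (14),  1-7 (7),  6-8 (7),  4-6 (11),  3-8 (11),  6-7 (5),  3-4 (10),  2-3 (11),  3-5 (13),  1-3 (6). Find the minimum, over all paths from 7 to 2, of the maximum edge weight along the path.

5

Checking several routes:
7→1→3→4→8→6→2: max(7, 6, 10, 10, 7, 2) = 10
7→8→6→2: max(8, 7, 2) = 8
7→6→8→4→3→2: max(5, 7, 10, 10, 11) = 11
7→6→2: max(5, 2) = 5
Smallest bottleneck: 5.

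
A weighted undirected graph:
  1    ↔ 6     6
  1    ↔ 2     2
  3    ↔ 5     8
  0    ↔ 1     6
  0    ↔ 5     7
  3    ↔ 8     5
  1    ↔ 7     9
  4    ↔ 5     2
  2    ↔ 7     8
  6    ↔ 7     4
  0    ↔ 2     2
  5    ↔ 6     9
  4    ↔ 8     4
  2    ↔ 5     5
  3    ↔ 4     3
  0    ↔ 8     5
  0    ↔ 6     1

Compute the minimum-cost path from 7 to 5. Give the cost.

12

Some routes from 7 to 5:
7-6-0-8-4-5: 4 + 1 + 5 + 4 + 2 = 16
7-6-0-5: 4 + 1 + 7 = 12
7-6-5: 4 + 9 = 13
7-1-2-5: 9 + 2 + 5 = 16
7-2-5: 8 + 5 = 13
7-6-0-2-5: 4 + 1 + 2 + 5 = 12
Shortest: 12.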